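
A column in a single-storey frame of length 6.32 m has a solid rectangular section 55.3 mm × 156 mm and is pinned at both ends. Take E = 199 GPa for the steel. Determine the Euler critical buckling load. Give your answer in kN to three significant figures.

P_cr ≈ 108 kN

Buckling occurs about the weak axis: I_min = h·b³/12 with b = 55.3 mm (the shorter side).
I_min = 156×55.3³/12 = 2.198×10^6 mm⁴
I = 2.198×10^6 mm⁴ = 2.198×10^-6 m⁴
Effective length L_e = K·L = 1 × 6.32 = 6.320 m
P_cr = π²EI / L_e² = π² × 199×10⁹ × 2.198×10^-6 / 6.320² = 1.081×10^5 N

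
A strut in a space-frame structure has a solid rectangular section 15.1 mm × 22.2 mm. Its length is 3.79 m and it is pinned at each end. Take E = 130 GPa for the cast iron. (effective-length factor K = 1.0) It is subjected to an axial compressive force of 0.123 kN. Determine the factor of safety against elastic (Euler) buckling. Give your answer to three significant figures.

Buckling occurs about the weak axis: I_min = h·b³/12 with b = 15.1 mm (the shorter side).
I_min = 22.2×15.1³/12 = 6.369×10^3 mm⁴
I = 6.369×10^3 mm⁴ = 6.369×10^-9 m⁴
Effective length L_e = K·L = 1 × 3.79 = 3.790 m
P_cr = π²EI / L_e² = π² × 130×10⁹ × 6.369×10^-9 / 3.790² = 568.9 N
Factor of safety n = P_cr / P = 0.56894 / 0.123 = 4.63

n ≈ 4.63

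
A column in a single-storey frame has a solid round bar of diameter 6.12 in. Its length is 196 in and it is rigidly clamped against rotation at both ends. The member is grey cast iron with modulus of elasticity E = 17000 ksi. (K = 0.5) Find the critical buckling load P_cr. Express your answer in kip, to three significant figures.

I = πd⁴/64 = π×6.12⁴/64 = 68.86 in⁴
Effective length L_e = K·L = 0.5 × 196 = 98.00 in
P_cr = π²EI / L_e² = π² × 17000×10³ × 68.86 / 98.00² = 1.203×10^6 lb

P_cr ≈ 1200 kip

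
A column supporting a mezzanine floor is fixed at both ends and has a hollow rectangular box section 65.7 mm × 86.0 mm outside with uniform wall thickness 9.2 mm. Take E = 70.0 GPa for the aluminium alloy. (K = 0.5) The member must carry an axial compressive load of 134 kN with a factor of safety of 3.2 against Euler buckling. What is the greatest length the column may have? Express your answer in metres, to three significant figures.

Inner dimensions: h_i = 86.0 − 2×9.2 = 67.60 mm, b_i = 65.7 − 2×9.2 = 47.30 mm
Weak-axis I_min = (h_o·b_o³ − h_i·b_i³)/12 with b_o = 65.7, b_i = 47.30 mm (shorter outer/inner sides).
I_min = (86.0×65.7³ − 67.60×47.30³)/12 = 1.436×10^6 mm⁴
I = 1.436×10^-6 m⁴
Required critical load P_cr = n·P = 3.2 × 134 = 428.8 kN = 4.288×10^5 N
From P_cr = π²EI/(K·L)²:  L = (1/K)·√(π²EI/P_cr) = (1/0.5)·√(π²×7.00×10^10×1.436×10^-6/4.288×10^5)
L = 3.04 m

L_max ≈ 3.04 m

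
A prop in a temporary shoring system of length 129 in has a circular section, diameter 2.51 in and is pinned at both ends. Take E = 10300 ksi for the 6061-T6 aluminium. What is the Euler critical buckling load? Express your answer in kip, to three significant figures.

I = πd⁴/64 = π×2.51⁴/64 = 1.948 in⁴
Effective length L_e = K·L = 1 × 129 = 129.0 in
P_cr = π²EI / L_e² = π² × 10300×10³ × 1.948 / 129.0² = 1.190×10^4 lb

P_cr ≈ 11.9 kip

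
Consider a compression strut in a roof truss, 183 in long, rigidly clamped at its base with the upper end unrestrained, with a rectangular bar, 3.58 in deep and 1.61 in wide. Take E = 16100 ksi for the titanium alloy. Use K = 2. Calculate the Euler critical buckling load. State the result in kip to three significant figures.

Buckling occurs about the weak axis: I_min = h·b³/12 with b = 1.61 in (the shorter side).
I_min = 3.58×1.61³/12 = 1.245 in⁴
Effective length L_e = K·L = 2 × 183 = 366.0 in
P_cr = π²EI / L_e² = π² × 16100×10³ × 1.245 / 366.0² = 1.477×10^3 lb

P_cr ≈ 1.48 kip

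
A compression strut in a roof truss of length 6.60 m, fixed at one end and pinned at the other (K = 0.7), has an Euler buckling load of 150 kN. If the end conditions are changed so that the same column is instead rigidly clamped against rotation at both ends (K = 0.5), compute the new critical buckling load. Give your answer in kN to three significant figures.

P_cr ≈ 294 kN

P_cr ∝ 1/K², so P_cr,new = P_cr,old × (K_old/K_new)² = 150 × (0.7/0.5)²
= 150 × 1.960 = 294 kN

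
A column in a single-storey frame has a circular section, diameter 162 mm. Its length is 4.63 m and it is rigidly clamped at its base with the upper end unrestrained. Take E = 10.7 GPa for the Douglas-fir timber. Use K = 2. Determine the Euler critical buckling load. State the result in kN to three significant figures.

I = πd⁴/64 = π×162⁴/64 = 3.381×10^7 mm⁴
I = 3.381×10^7 mm⁴ = 3.381×10^-5 m⁴
Effective length L_e = K·L = 2 × 4.63 = 9.260 m
P_cr = π²EI / L_e² = π² × 10.7×10⁹ × 3.381×10^-5 / 9.260² = 4.164×10^4 N

P_cr ≈ 41.6 kN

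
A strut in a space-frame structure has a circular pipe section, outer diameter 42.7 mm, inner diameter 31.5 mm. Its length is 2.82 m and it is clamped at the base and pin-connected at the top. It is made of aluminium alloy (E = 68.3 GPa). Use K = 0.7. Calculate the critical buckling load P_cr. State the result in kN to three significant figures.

P_cr ≈ 19.9 kN

d_o = 42.7 mm, d_i = 31.5 mm
I = π(d_o⁴ − d_i⁴)/64 = π(42.7⁴ − 31.50⁴)/64 = 1.149×10^5 mm⁴
I = 1.149×10^5 mm⁴ = 1.149×10^-7 m⁴
Effective length L_e = K·L = 0.7 × 2.82 = 1.974 m
P_cr = π²EI / L_e² = π² × 68.3×10⁹ × 1.149×10^-7 / 1.974² = 1.987×10^4 N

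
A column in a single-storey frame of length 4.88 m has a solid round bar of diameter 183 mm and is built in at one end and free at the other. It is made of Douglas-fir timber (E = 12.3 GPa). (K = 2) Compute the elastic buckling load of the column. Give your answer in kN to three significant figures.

P_cr ≈ 70.2 kN

I = πd⁴/64 = π×183⁴/64 = 5.505×10^7 mm⁴
I = 5.505×10^7 mm⁴ = 5.505×10^-5 m⁴
Effective length L_e = K·L = 2 × 4.88 = 9.760 m
P_cr = π²EI / L_e² = π² × 12.3×10⁹ × 5.505×10^-5 / 9.760² = 7.016×10^4 N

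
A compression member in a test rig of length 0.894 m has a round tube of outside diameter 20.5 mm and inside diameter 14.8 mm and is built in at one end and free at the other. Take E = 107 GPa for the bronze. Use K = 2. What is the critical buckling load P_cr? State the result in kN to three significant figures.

d_o = 20.5 mm, d_i = 14.8 mm
I = π(d_o⁴ − d_i⁴)/64 = π(20.5⁴ − 14.80⁴)/64 = 6.314×10^3 mm⁴
I = 6.314×10^3 mm⁴ = 6.314×10^-9 m⁴
Effective length L_e = K·L = 2 × 0.894 = 1.788 m
P_cr = π²EI / L_e² = π² × 107×10⁹ × 6.314×10^-9 / 1.788² = 2.086×10^3 N

P_cr ≈ 2.09 kN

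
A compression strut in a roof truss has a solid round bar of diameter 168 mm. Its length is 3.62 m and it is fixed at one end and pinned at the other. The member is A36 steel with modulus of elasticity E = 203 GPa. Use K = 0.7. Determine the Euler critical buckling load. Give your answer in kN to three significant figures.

I = πd⁴/64 = π×168⁴/64 = 3.910×10^7 mm⁴
I = 3.910×10^7 mm⁴ = 3.910×10^-5 m⁴
Effective length L_e = K·L = 0.7 × 3.62 = 2.534 m
P_cr = π²EI / L_e² = π² × 203×10⁹ × 3.910×10^-5 / 2.534² = 1.220×10^7 N

P_cr ≈ 12200 kN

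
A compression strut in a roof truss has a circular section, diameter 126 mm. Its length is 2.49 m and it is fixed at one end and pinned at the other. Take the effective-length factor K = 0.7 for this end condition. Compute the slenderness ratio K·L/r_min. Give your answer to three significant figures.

For a solid circle r = d/4 = 126/4 = 31.50 mm
L_e = K·L = 0.7 × 2.49 m = 1.743 m = 1743.0 mm
λ = L_e / r_min = 1743.0 / 31.50 = 55.3

λ ≈ 55.3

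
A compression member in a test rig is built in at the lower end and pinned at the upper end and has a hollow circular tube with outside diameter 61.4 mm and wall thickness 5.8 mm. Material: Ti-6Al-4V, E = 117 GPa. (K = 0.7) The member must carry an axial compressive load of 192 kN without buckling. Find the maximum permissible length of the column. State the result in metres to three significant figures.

Inner diameter d_i = 61.4 − 2×5.8 = 49.80 mm
I = π(d_o⁴ − d_i⁴)/64 = π(61.4⁴ − 49.80⁴)/64 = 3.957×10^5 mm⁴
I = 3.957×10^-7 m⁴
At the buckling limit P_cr = P = 1.920×10^5 N
From P_cr = π²EI/(K·L)²:  L = (1/K)·√(π²EI/P_cr) = (1/0.7)·√(π²×1.17×10^11×3.957×10^-7/1.920×10^5)
L = 2.20 m

L_max ≈ 2.20 m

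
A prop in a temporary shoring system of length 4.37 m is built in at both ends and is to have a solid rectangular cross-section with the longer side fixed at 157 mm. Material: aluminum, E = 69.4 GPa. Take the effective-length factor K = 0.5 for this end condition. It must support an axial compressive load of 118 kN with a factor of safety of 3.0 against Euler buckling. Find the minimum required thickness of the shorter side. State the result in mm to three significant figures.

b ≈ 57.3 mm

Required P_cr = n·P = 3.0 × 118 = 354.0 kN
L_e = K·L = 0.5 × 4.37 = 2.185 m
Required I = P_cr·L_e²/(π²E) = 3.540×10^5 × 2.185² / (π² × 6.94×10^10) = 2.467×10^-6 m⁴
I_req = 2.467×10^6 mm⁴
Rectangle, weak axis: I_min = h·b³/12 with h = 157 mm fixed  ⇒  b = (12I/h)^(1/3) = 57.3 mm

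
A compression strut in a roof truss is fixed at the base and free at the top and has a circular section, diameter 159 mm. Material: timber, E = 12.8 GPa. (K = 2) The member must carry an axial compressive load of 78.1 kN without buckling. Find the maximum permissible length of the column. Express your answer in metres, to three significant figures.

I = πd⁴/64 = π×159⁴/64 = 3.137×10^7 mm⁴
I = 3.137×10^-5 m⁴
At the buckling limit P_cr = P = 7.810×10^4 N
From P_cr = π²EI/(K·L)²:  L = (1/K)·√(π²EI/P_cr) = (1/2)·√(π²×1.28×10^10×3.137×10^-5/7.810×10^4)
L = 3.56 m

L_max ≈ 3.56 m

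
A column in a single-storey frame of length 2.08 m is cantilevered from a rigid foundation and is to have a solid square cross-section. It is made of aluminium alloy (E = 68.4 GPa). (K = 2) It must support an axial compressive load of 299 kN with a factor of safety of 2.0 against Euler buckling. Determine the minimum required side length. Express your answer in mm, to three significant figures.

Required P_cr = n·P = 2.0 × 299 = 598.0 kN
L_e = K·L = 2 × 2.08 = 4.160 m
Required I = P_cr·L_e²/(π²E) = 5.980×10^5 × 4.160² / (π² × 6.84×10^10) = 1.533×10^-5 m⁴
I_req = 1.533×10^7 mm⁴
Solid square: I = a⁴/12  ⇒  a = (12I)^(1/4) = (12×1.533×10^7)^(1/4) = 116 mm

a ≈ 116 mm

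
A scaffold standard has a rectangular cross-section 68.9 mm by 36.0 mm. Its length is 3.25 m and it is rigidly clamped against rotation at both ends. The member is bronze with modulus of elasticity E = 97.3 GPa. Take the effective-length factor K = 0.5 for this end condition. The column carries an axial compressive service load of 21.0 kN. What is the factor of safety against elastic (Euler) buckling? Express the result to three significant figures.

n ≈ 4.64

Buckling occurs about the weak axis: I_min = h·b³/12 with b = 36.0 mm (the shorter side).
I_min = 68.9×36.0³/12 = 2.679×10^5 mm⁴
I = 2.679×10^5 mm⁴ = 2.679×10^-7 m⁴
Effective length L_e = K·L = 0.5 × 3.25 = 1.625 m
P_cr = π²EI / L_e² = π² × 97.3×10⁹ × 2.679×10^-7 / 1.625² = 9.742×10^4 N
Factor of safety n = P_cr / P = 97.421 / 21.0 = 4.64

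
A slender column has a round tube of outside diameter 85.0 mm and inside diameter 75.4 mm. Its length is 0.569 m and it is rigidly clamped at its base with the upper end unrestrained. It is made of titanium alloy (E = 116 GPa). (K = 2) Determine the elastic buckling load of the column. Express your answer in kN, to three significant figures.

d_o = 85.0 mm, d_i = 75.4 mm
I = π(d_o⁴ − d_i⁴)/64 = π(85.0⁴ − 75.40⁴)/64 = 9.758×10^5 mm⁴
I = 9.758×10^5 mm⁴ = 9.758×10^-7 m⁴
Effective length L_e = K·L = 2 × 0.569 = 1.138 m
P_cr = π²EI / L_e² = π² × 116×10⁹ × 9.758×10^-7 / 1.138² = 8.627×10^5 N

P_cr ≈ 863 kN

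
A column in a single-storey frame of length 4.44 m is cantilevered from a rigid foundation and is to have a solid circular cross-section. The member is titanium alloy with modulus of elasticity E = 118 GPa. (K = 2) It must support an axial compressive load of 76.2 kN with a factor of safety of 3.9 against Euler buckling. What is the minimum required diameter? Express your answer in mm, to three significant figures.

d ≈ 142 mm

Required P_cr = n·P = 3.9 × 76.2 = 297.2 kN
L_e = K·L = 2 × 4.44 = 8.880 m
Required I = P_cr·L_e²/(π²E) = 2.972×10^5 × 8.880² / (π² × 1.18×10^11) = 2.012×10^-5 m⁴
I_req = 2.012×10^7 mm⁴
Solid circle: I = πd⁴/64  ⇒  d = (64I/π)^(1/4) = (64×2.012×10^7/π)^(1/4) = 142 mm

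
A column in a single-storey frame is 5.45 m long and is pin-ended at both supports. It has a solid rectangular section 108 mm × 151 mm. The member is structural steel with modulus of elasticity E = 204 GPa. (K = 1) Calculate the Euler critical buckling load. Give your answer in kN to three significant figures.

Buckling occurs about the weak axis: I_min = h·b³/12 with b = 108 mm (the shorter side).
I_min = 151×108³/12 = 1.585×10^7 mm⁴
I = 1.585×10^7 mm⁴ = 1.585×10^-5 m⁴
Effective length L_e = K·L = 1 × 5.45 = 5.450 m
P_cr = π²EI / L_e² = π² × 204×10⁹ × 1.585×10^-5 / 5.450² = 1.074×10^6 N

P_cr ≈ 1070 kN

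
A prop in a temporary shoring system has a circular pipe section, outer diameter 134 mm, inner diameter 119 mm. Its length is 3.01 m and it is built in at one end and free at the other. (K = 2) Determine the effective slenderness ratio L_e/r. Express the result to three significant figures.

λ ≈ 134

d_o = 134 mm, d_i = 119 mm
I = π(d_o⁴ − d_i⁴)/64 = π(134⁴ − 119.0⁴)/64 = 5.983×10^6 mm⁴
A = 2.981×10^3 mm²;  r_min = √(I/A) = √(5.983×10^6/2.981×10^3) = 44.80 mm
L_e = K·L = 2 × 3.01 m = 6.020 m = 6020.0 mm
λ = L_e / r_min = 6020.0 / 44.80 = 134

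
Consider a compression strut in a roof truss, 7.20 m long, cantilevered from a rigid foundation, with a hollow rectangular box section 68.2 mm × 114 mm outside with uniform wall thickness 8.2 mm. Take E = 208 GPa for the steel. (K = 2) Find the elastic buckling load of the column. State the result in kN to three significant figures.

P_cr ≈ 18.6 kN

Inner dimensions: h_i = 114 − 2×8.2 = 97.60 mm, b_i = 68.2 − 2×8.2 = 51.80 mm
Weak-axis I_min = (h_o·b_o³ − h_i·b_i³)/12 with b_o = 68.2, b_i = 51.80 mm (shorter outer/inner sides).
I_min = (114×68.2³ − 97.60×51.80³)/12 = 1.883×10^6 mm⁴
I = 1.883×10^6 mm⁴ = 1.883×10^-6 m⁴
Effective length L_e = K·L = 2 × 7.20 = 14.40 m
P_cr = π²EI / L_e² = π² × 208×10⁹ × 1.883×10^-6 / 14.40² = 1.864×10^4 N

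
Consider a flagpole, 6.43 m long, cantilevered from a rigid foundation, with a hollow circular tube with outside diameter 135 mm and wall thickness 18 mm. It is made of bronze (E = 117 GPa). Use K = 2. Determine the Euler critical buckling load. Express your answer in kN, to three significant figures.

Inner diameter d_i = 135 − 2×18 = 99.00 mm
I = π(d_o⁴ − d_i⁴)/64 = π(135⁴ − 99.00⁴)/64 = 1.159×10^7 mm⁴
I = 1.159×10^7 mm⁴ = 1.159×10^-5 m⁴
Effective length L_e = K·L = 2 × 6.43 = 12.86 m
P_cr = π²EI / L_e² = π² × 117×10⁹ × 1.159×10^-5 / 12.86² = 8.092×10^4 N

P_cr ≈ 80.9 kN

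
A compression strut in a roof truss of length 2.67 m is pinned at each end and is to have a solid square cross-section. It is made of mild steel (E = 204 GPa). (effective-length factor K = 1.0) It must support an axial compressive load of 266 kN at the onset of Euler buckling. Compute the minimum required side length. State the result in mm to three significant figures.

L_e = K·L = 1 × 2.67 = 2.670 m
Required I = P_cr·L_e²/(π²E) = 2.660×10^5 × 2.670² / (π² × 2.04×10^11) = 9.418×10^-7 m⁴
I_req = 9.418×10^5 mm⁴
Solid square: I = a⁴/12  ⇒  a = (12I)^(1/4) = (12×9.418×10^5)^(1/4) = 58.0 mm

a ≈ 58.0 mm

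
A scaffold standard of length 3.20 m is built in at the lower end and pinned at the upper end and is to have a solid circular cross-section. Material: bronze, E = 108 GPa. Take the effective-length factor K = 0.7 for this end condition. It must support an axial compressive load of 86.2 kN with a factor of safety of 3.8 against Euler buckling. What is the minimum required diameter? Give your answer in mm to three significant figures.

d ≈ 74.9 mm

Required P_cr = n·P = 3.8 × 86.2 = 327.6 kN
L_e = K·L = 0.7 × 3.20 = 2.240 m
Required I = P_cr·L_e²/(π²E) = 3.276×10^5 × 2.240² / (π² × 1.08×10^11) = 1.542×10^-6 m⁴
I_req = 1.542×10^6 mm⁴
Solid circle: I = πd⁴/64  ⇒  d = (64I/π)^(1/4) = (64×1.542×10^6/π)^(1/4) = 74.9 mm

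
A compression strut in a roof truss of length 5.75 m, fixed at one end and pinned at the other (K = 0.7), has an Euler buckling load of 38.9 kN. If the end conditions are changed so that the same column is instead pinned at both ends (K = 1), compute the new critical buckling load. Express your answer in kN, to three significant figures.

P_cr ≈ 19.1 kN

P_cr ∝ 1/K², so P_cr,new = P_cr,old × (K_old/K_new)² = 38.9 × (0.7/1)²
= 38.9 × 0.4900 = 19.1 kN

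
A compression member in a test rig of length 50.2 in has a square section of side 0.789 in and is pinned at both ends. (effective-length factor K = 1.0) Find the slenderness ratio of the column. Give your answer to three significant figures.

λ ≈ 220

I = a⁴/12 = 0.789⁴/12 = 3.229×10^-2 in⁴
A = 0.6225 in²;  r_min = √(I/A) = √(3.229×10^-2/0.6225) = 0.2278 in
L_e = K·L = 1 × 50.2 = 50.20 in
λ = L_e / r_min = 50.200 / 0.2278 = 220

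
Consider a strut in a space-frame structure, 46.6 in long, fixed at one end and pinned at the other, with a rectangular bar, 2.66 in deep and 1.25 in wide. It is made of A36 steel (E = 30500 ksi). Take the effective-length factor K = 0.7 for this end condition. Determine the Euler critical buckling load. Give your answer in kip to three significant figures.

Buckling occurs about the weak axis: I_min = h·b³/12 with b = 1.25 in (the shorter side).
I_min = 2.66×1.25³/12 = 0.4329 in⁴
Effective length L_e = K·L = 0.7 × 46.6 = 32.62 in
P_cr = π²EI / L_e² = π² × 30500×10³ × 0.4329 / 32.62² = 1.225×10^5 lb

P_cr ≈ 122 kip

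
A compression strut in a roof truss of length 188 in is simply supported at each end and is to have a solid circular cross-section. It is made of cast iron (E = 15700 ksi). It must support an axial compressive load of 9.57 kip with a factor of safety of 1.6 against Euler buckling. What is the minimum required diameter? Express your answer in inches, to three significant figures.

d ≈ 2.90 in

Required P_cr = n·P = 1.6 × 9.57 = 15.31 kip
L_e = K·L = 1 × 188 = 188.0 in
Required I = P_cr·L_e²/(π²E) = 1.531×10^4 × 188.0² / (π² × 1.57×10^7) = 3.493 in⁴
Solid circle: I = πd⁴/64  ⇒  d = (64I/π)^(1/4) = (64×3.493/π)^(1/4) = 2.90 in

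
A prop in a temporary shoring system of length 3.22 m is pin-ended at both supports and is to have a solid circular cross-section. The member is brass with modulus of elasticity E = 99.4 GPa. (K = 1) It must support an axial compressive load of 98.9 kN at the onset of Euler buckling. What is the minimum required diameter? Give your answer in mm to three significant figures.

L_e = K·L = 1 × 3.22 = 3.220 m
Required I = P_cr·L_e²/(π²E) = 9.890×10^4 × 3.220² / (π² × 9.94×10^10) = 1.045×10^-6 m⁴
I_req = 1.045×10^6 mm⁴
Solid circle: I = πd⁴/64  ⇒  d = (64I/π)^(1/4) = (64×1.045×10^6/π)^(1/4) = 67.9 mm

d ≈ 67.9 mm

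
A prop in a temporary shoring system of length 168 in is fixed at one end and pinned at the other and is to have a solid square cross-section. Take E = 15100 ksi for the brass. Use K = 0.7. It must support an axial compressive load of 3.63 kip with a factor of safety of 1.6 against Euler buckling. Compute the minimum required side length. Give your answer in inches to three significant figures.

Required P_cr = n·P = 1.6 × 3.63 = 5.808 kip
L_e = K·L = 0.7 × 168 = 117.6 in
Required I = P_cr·L_e²/(π²E) = 5.808×10^3 × 117.6² / (π² × 1.51×10^7) = 0.5390 in⁴
Solid square: I = a⁴/12  ⇒  a = (12I)^(1/4) = (12×0.5390)^(1/4) = 1.59 in

a ≈ 1.59 in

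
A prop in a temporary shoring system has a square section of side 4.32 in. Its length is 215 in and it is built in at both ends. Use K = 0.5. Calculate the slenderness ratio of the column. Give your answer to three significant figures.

λ ≈ 86.2

For a square r = a/√12 = 4.32/√12 = 1.247 in
L_e = K·L = 0.5 × 215 = 107.5 in
λ = L_e / r_min = 107.50 / 1.247 = 86.2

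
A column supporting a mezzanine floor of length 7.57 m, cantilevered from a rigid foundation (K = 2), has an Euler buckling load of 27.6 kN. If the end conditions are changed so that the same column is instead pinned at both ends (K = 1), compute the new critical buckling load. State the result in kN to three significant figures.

P_cr ∝ 1/K², so P_cr,new = P_cr,old × (K_old/K_new)² = 27.6 × (2/1)²
= 27.6 × 4.000 = 110 kN

P_cr ≈ 110 kN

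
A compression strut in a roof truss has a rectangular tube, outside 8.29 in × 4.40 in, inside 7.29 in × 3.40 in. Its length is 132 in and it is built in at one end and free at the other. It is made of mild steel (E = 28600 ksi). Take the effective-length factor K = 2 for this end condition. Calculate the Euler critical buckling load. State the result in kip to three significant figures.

P_cr ≈ 142 kip

Weak-axis I_min = (h_o·b_o³ − h_i·b_i³)/12 with b_o = 4.40, b_i = 3.400 in (shorter outer/inner sides).
I_min = (8.29×4.40³ − 7.290×3.400³)/12 = 34.97 in⁴
Effective length L_e = K·L = 2 × 132 = 264.0 in
P_cr = π²EI / L_e² = π² × 28600×10³ × 34.97 / 264.0² = 1.416×10^5 lb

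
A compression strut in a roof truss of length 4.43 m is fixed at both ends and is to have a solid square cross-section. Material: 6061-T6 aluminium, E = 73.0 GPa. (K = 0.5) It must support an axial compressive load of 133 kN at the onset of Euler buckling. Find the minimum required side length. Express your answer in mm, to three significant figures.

a ≈ 57.4 mm

L_e = K·L = 0.5 × 4.43 = 2.215 m
Required I = P_cr·L_e²/(π²E) = 1.330×10^5 × 2.215² / (π² × 7.30×10^10) = 9.057×10^-7 m⁴
I_req = 9.057×10^5 mm⁴
Solid square: I = a⁴/12  ⇒  a = (12I)^(1/4) = (12×9.057×10^5)^(1/4) = 57.4 mm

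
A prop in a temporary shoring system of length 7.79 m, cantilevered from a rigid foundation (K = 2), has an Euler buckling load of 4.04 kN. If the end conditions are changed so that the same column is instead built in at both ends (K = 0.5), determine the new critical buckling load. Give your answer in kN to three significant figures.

P_cr ≈ 64.6 kN

P_cr ∝ 1/K², so P_cr,new = P_cr,old × (K_old/K_new)² = 4.04 × (2/0.5)²
= 4.04 × 16.00 = 64.6 kN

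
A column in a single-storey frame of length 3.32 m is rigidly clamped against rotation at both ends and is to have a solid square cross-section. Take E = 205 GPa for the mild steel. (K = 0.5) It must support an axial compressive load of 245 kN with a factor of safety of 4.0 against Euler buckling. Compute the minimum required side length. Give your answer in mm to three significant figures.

Required P_cr = n·P = 4.0 × 245 = 980.0 kN
L_e = K·L = 0.5 × 3.32 = 1.660 m
Required I = P_cr·L_e²/(π²E) = 9.800×10^5 × 1.660² / (π² × 2.05×10^11) = 1.335×10^-6 m⁴
I_req = 1.335×10^6 mm⁴
Solid square: I = a⁴/12  ⇒  a = (12I)^(1/4) = (12×1.335×10^6)^(1/4) = 63.3 mm

a ≈ 63.3 mm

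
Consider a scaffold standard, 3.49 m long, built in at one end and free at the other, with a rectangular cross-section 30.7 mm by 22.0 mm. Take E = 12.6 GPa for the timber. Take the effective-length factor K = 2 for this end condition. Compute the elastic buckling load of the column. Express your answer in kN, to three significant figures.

Buckling occurs about the weak axis: I_min = h·b³/12 with b = 22.0 mm (the shorter side).
I_min = 30.7×22.0³/12 = 2.724×10^4 mm⁴
I = 2.724×10^4 mm⁴ = 2.724×10^-8 m⁴
Effective length L_e = K·L = 2 × 3.49 = 6.980 m
P_cr = π²EI / L_e² = π² × 12.6×10⁹ × 2.724×10^-8 / 6.980² = 69.53 N

P_cr ≈ 0.0695 kN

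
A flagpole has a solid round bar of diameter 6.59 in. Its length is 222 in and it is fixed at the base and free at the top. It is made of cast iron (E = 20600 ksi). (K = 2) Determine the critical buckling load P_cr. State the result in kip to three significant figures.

P_cr ≈ 95.5 kip

I = πd⁴/64 = π×6.59⁴/64 = 92.58 in⁴
Effective length L_e = K·L = 2 × 222 = 444.0 in
P_cr = π²EI / L_e² = π² × 20600×10³ × 92.58 / 444.0² = 9.548×10^4 lb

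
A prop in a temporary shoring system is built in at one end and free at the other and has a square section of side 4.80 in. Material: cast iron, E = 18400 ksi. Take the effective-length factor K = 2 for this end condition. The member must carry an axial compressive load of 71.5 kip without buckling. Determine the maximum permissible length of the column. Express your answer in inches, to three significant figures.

L_max ≈ 168 in

I = a⁴/12 = 4.80⁴/12 = 44.24 in⁴
At the buckling limit P_cr = P = 7.150×10^4 lb
From P_cr = π²EI/(K·L)²:  L = (1/K)·√(π²EI/P_cr) = (1/2)·√(π²×1.84×10^7×44.24/7.150×10^4)
L = 168 in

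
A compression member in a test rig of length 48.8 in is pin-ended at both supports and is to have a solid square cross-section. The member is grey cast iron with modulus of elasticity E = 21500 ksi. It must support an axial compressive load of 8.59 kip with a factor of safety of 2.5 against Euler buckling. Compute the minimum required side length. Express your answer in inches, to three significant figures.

Required P_cr = n·P = 2.5 × 8.59 = 21.48 kip
L_e = K·L = 1 × 48.8 = 48.80 in
Required I = P_cr·L_e²/(π²E) = 2.147×10^4 × 48.80² / (π² × 2.15×10^7) = 0.2410 in⁴
Solid square: I = a⁴/12  ⇒  a = (12I)^(1/4) = (12×0.2410)^(1/4) = 1.30 in

a ≈ 1.30 in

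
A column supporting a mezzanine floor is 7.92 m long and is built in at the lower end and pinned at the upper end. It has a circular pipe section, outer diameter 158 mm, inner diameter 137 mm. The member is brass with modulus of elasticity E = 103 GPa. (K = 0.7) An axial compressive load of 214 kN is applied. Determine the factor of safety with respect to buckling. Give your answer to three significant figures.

n ≈ 2.06

d_o = 158 mm, d_i = 137 mm
I = π(d_o⁴ − d_i⁴)/64 = π(158⁴ − 137.0⁴)/64 = 1.330×10^7 mm⁴
I = 1.330×10^7 mm⁴ = 1.330×10^-5 m⁴
Effective length L_e = K·L = 0.7 × 7.92 = 5.544 m
P_cr = π²EI / L_e² = π² × 103×10⁹ × 1.330×10^-5 / 5.544² = 4.399×10^5 N
Factor of safety n = P_cr / P = 439.86 / 214 = 2.06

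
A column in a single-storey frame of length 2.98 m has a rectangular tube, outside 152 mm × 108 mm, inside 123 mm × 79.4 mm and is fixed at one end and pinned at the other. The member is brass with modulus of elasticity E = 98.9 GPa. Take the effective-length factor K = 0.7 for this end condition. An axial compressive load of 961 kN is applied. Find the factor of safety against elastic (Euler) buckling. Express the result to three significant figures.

Weak-axis I_min = (h_o·b_o³ − h_i·b_i³)/12 with b_o = 108, b_i = 79.40 mm (shorter outer/inner sides).
I_min = (152×108³ − 123.0×79.40³)/12 = 1.083×10^7 mm⁴
I = 1.083×10^7 mm⁴ = 1.083×10^-5 m⁴
Effective length L_e = K·L = 0.7 × 2.98 = 2.086 m
P_cr = π²EI / L_e² = π² × 98.9×10⁹ × 1.083×10^-5 / 2.086² = 2.428×10^6 N
Factor of safety n = P_cr / P = 2428.4 / 961 = 2.53

n ≈ 2.53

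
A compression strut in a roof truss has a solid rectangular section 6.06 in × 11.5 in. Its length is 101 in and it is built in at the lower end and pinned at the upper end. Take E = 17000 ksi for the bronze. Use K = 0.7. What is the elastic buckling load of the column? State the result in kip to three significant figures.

P_cr ≈ 7160 kip

Buckling occurs about the weak axis: I_min = h·b³/12 with b = 6.06 in (the shorter side).
I_min = 11.5×6.06³/12 = 213.3 in⁴
Effective length L_e = K·L = 0.7 × 101 = 70.70 in
P_cr = π²EI / L_e² = π² × 17000×10³ × 213.3 / 70.70² = 7.159×10^6 lb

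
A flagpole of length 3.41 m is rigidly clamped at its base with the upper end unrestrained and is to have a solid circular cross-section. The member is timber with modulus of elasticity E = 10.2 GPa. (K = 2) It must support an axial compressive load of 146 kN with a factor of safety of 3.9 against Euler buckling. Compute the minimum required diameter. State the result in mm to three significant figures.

d ≈ 271 mm

Required P_cr = n·P = 3.9 × 146 = 569.4 kN
L_e = K·L = 2 × 3.41 = 6.820 m
Required I = P_cr·L_e²/(π²E) = 5.694×10^5 × 6.820² / (π² × 1.02×10^10) = 2.631×10^-4 m⁴
I_req = 2.631×10^8 mm⁴
Solid circle: I = πd⁴/64  ⇒  d = (64I/π)^(1/4) = (64×2.631×10^8/π)^(1/4) = 271 mm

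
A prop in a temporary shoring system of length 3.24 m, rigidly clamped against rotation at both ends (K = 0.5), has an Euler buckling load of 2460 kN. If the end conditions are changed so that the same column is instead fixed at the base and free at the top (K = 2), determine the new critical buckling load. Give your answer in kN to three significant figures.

P_cr ∝ 1/K², so P_cr,new = P_cr,old × (K_old/K_new)² = 2460 × (0.5/2)²
= 2460 × 0.06250 = 154 kN

P_cr ≈ 154 kN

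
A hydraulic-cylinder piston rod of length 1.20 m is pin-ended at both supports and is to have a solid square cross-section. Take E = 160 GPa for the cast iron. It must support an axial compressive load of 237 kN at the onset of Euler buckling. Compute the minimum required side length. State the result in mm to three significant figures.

L_e = K·L = 1 × 1.20 = 1.200 m
Required I = P_cr·L_e²/(π²E) = 2.370×10^5 × 1.200² / (π² × 1.60×10^11) = 2.161×10^-7 m⁴
I_req = 2.161×10^5 mm⁴
Solid square: I = a⁴/12  ⇒  a = (12I)^(1/4) = (12×2.161×10^5)^(1/4) = 40.1 mm

a ≈ 40.1 mm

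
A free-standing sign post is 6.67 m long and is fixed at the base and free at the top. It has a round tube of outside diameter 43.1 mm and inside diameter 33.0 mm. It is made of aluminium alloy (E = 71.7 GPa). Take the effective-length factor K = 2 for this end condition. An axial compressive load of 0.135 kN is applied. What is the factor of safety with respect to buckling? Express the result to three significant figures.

d_o = 43.1 mm, d_i = 33.0 mm
I = π(d_o⁴ − d_i⁴)/64 = π(43.1⁴ − 33.00⁴)/64 = 1.112×10^5 mm⁴
I = 1.112×10^5 mm⁴ = 1.112×10^-7 m⁴
Effective length L_e = K·L = 2 × 6.67 = 13.34 m
P_cr = π²EI / L_e² = π² × 71.7×10⁹ × 1.112×10^-7 / 13.34² = 442.1 N
Factor of safety n = P_cr / P = 0.44209 / 0.135 = 3.27

n ≈ 3.27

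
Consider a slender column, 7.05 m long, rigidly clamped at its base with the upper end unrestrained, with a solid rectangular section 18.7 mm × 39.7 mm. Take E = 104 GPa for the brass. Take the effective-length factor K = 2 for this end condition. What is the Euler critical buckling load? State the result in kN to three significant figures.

Buckling occurs about the weak axis: I_min = h·b³/12 with b = 18.7 mm (the shorter side).
I_min = 39.7×18.7³/12 = 2.163×10^4 mm⁴
I = 2.163×10^4 mm⁴ = 2.163×10^-8 m⁴
Effective length L_e = K·L = 2 × 7.05 = 14.10 m
P_cr = π²EI / L_e² = π² × 104×10⁹ × 2.163×10^-8 / 14.10² = 111.7 N

P_cr ≈ 0.112 kN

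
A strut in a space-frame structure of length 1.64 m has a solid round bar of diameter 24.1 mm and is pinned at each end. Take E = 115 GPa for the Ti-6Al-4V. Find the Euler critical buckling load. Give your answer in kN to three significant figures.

I = πd⁴/64 = π×24.1⁴/64 = 1.656×10^4 mm⁴
I = 1.656×10^4 mm⁴ = 1.656×10^-8 m⁴
Effective length L_e = K·L = 1 × 1.64 = 1.640 m
P_cr = π²EI / L_e² = π² × 115×10⁹ × 1.656×10^-8 / 1.640² = 6.988×10^3 N

P_cr ≈ 6.99 kN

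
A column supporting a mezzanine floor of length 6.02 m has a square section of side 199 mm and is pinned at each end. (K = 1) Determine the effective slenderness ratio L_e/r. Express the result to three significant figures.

I = a⁴/12 = 199⁴/12 = 1.307×10^8 mm⁴
A = 3.960×10^4 mm²;  r_min = √(I/A) = √(1.307×10^8/3.960×10^4) = 57.45 mm
L_e = K·L = 1 × 6.02 m = 6.020 m = 6020.0 mm
λ = L_e / r_min = 6020.0 / 57.45 = 105

λ ≈ 105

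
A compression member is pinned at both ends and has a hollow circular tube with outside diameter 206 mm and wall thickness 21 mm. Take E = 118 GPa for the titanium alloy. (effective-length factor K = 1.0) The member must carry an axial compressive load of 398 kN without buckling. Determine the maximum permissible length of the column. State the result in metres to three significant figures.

Inner diameter d_i = 206 − 2×21 = 164.0 mm
I = π(d_o⁴ − d_i⁴)/64 = π(206⁴ − 164.0⁴)/64 = 5.289×10^7 mm⁴
I = 5.289×10^-5 m⁴
At the buckling limit P_cr = P = 3.980×10^5 N
From P_cr = π²EI/(K·L)²:  L = (1/K)·√(π²EI/P_cr) = (1/1)·√(π²×1.18×10^11×5.289×10^-5/3.980×10^5)
L = 12.4 m

L_max ≈ 12.4 m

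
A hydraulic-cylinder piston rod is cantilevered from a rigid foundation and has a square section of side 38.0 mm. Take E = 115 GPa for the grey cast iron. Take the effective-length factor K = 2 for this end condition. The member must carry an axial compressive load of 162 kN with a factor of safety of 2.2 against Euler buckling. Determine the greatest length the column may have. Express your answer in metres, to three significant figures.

I = a⁴/12 = 38.0⁴/12 = 1.738×10^5 mm⁴
I = 1.738×10^-7 m⁴
Required critical load P_cr = n·P = 2.2 × 162 = 356.4 kN = 3.564×10^5 N
From P_cr = π²EI/(K·L)²:  L = (1/K)·√(π²EI/P_cr) = (1/2)·√(π²×1.15×10^11×1.738×10^-7/3.564×10^5)
L = 0.372 m

L_max ≈ 0.372 m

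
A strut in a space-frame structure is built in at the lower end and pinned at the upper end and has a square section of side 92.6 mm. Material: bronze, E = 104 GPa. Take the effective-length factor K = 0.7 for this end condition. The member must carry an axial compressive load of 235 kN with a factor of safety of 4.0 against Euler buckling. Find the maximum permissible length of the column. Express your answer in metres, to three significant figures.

I = a⁴/12 = 92.6⁴/12 = 6.127×10^6 mm⁴
I = 6.127×10^-6 m⁴
Required critical load P_cr = n·P = 4.0 × 235 = 940.0 kN = 9.400×10^5 N
From P_cr = π²EI/(K·L)²:  L = (1/K)·√(π²EI/P_cr) = (1/0.7)·√(π²×1.04×10^11×6.127×10^-6/9.400×10^5)
L = 3.70 m

L_max ≈ 3.70 m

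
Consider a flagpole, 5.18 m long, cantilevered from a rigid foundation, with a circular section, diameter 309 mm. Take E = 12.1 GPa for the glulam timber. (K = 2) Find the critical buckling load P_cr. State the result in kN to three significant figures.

P_cr ≈ 498 kN

I = πd⁴/64 = π×309⁴/64 = 4.475×10^8 mm⁴
I = 4.475×10^8 mm⁴ = 4.475×10^-4 m⁴
Effective length L_e = K·L = 2 × 5.18 = 10.36 m
P_cr = π²EI / L_e² = π² × 12.1×10⁹ × 4.475×10^-4 / 10.36² = 4.979×10^5 N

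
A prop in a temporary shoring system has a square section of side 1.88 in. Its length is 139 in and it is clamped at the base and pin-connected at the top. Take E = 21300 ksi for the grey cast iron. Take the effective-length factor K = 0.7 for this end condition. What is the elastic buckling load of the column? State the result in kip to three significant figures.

I = a⁴/12 = 1.88⁴/12 = 1.041 in⁴
Effective length L_e = K·L = 0.7 × 139 = 97.30 in
P_cr = π²EI / L_e² = π² × 21300×10³ × 1.041 / 97.30² = 2.312×10^4 lb

P_cr ≈ 23.1 kip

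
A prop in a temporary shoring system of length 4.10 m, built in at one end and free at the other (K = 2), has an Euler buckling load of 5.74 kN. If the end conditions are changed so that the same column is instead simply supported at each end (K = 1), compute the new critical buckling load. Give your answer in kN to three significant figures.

P_cr ≈ 23.0 kN

P_cr ∝ 1/K², so P_cr,new = P_cr,old × (K_old/K_new)² = 5.74 × (2/1)²
= 5.74 × 4.000 = 23.0 kN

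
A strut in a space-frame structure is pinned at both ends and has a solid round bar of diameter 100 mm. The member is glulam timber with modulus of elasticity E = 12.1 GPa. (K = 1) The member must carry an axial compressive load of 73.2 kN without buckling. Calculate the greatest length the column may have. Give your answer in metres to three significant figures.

I = πd⁴/64 = π×100⁴/64 = 4.909×10^6 mm⁴
I = 4.909×10^-6 m⁴
At the buckling limit P_cr = P = 7.320×10^4 N
From P_cr = π²EI/(K·L)²:  L = (1/K)·√(π²EI/P_cr) = (1/1)·√(π²×1.21×10^10×4.909×10^-6/7.320×10^4)
L = 2.83 m

L_max ≈ 2.83 m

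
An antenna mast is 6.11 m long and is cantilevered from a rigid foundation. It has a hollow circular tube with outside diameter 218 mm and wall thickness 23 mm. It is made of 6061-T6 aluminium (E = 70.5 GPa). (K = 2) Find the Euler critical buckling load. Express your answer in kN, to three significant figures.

Inner diameter d_i = 218 − 2×23 = 172.0 mm
I = π(d_o⁴ − d_i⁴)/64 = π(218⁴ − 172.0⁴)/64 = 6.790×10^7 mm⁴
I = 6.790×10^7 mm⁴ = 6.790×10^-5 m⁴
Effective length L_e = K·L = 2 × 6.11 = 12.22 m
P_cr = π²EI / L_e² = π² × 70.5×10⁹ × 6.790×10^-5 / 12.22² = 3.164×10^5 N

P_cr ≈ 316 kN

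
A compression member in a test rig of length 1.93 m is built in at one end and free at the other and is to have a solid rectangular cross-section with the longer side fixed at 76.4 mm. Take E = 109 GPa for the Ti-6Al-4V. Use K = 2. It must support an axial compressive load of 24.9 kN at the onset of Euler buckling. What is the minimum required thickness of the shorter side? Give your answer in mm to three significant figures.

b ≈ 37.8 mm

L_e = K·L = 2 × 1.93 = 3.860 m
Required I = P_cr·L_e²/(π²E) = 2.490×10^4 × 3.860² / (π² × 1.09×10^11) = 3.449×10^-7 m⁴
I_req = 3.449×10^5 mm⁴
Rectangle, weak axis: I_min = h·b³/12 with h = 76.4 mm fixed  ⇒  b = (12I/h)^(1/3) = 37.8 mm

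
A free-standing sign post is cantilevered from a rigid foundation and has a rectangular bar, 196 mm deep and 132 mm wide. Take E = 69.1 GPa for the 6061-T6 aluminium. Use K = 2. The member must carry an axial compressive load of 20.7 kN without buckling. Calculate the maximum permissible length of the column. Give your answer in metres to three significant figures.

Buckling occurs about the weak axis: I_min = h·b³/12 with b = 132 mm (the shorter side).
I_min = 196×132³/12 = 3.757×10^7 mm⁴
I = 3.757×10^-5 m⁴
At the buckling limit P_cr = P = 2.070×10^4 N
From P_cr = π²EI/(K·L)²:  L = (1/K)·√(π²EI/P_cr) = (1/2)·√(π²×6.91×10^10×3.757×10^-5/2.070×10^4)
L = 17.6 m

L_max ≈ 17.6 m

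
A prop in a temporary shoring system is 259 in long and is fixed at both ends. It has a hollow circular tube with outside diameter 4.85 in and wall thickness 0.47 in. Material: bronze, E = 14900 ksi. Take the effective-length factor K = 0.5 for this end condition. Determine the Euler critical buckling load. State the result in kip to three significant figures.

P_cr ≈ 138 kip

Inner diameter d_i = 4.85 − 2×0.47 = 3.910 in
I = π(d_o⁴ − d_i⁴)/64 = π(4.85⁴ − 3.910⁴)/64 = 15.69 in⁴
Effective length L_e = K·L = 0.5 × 259 = 129.5 in
P_cr = π²EI / L_e² = π² × 14900×10³ × 15.69 / 129.5² = 1.376×10^5 lb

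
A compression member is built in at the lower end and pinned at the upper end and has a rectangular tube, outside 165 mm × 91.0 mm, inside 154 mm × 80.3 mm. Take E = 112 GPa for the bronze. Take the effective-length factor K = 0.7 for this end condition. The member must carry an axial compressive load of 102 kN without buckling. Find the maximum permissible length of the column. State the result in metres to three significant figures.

Weak-axis I_min = (h_o·b_o³ − h_i·b_i³)/12 with b_o = 91.0, b_i = 80.30 mm (shorter outer/inner sides).
I_min = (165×91.0³ − 154.0×80.30³)/12 = 3.717×10^6 mm⁴
I = 3.717×10^-6 m⁴
At the buckling limit P_cr = P = 1.020×10^5 N
From P_cr = π²EI/(K·L)²:  L = (1/K)·√(π²EI/P_cr) = (1/0.7)·√(π²×1.12×10^11×3.717×10^-6/1.020×10^5)
L = 9.07 m

L_max ≈ 9.07 m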